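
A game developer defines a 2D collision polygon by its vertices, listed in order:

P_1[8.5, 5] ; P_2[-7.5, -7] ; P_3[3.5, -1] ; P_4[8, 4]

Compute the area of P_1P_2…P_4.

19

Apply the surveyor's formula: 2A = Σ (x_i·y_{i+1} − x_{i+1}·y_i), indices taken mod 4.
Cross-terms: -22, 32, 22, 6  ⇒  Σ = 38
Area = |Σ|/2 = 19.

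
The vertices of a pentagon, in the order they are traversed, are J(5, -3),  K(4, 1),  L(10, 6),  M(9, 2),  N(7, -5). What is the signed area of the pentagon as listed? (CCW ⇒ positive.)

-29

Σ = (17) + (14) + (-34) + (-59) + (4) = -58
Signed area = Σ/2 = -29 (negative ⇒ clockwise traversal).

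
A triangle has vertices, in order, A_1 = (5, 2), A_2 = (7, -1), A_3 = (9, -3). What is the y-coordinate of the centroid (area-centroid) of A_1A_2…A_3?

Apply the surveyor's formula. First the cross-terms c_i = x_i·y_{i+1} − x_{i+1}·y_i:
  -19, -12, 33  ⇒  2A = 2, A = 1.
Then Σ (y_i + y_{i+1})·c_i = -4, so ȳ = -4 / (6·1) = -2/3.

-2/3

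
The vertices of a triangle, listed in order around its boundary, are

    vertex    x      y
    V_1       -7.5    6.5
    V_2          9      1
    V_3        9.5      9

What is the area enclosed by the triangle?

67.375

Apply the shoelace formula: 2A = Σ (x_i·y_{i+1} − x_{i+1}·y_i), indices taken mod 3.
V_1→V_2: (-7.5)(1) − (9)(6.5) = -66
V_2→V_3: (9)(9) − (9.5)(1) = 71.5
V_3→V_1: (9.5)(6.5) − (-7.5)(9) = 129.25
Σ = 134.75
Area = |Σ|/2 = 67.375.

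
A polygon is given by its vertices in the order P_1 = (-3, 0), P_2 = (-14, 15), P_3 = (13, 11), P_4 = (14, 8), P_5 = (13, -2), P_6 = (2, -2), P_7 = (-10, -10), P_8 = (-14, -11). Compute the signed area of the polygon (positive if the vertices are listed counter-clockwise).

-350.5

Cross-terms: -45, -349, -50, -132, -22, -40, -30, -33  ⇒  Σ = -701
Signed area = Σ/2 = -350.5 (negative ⇒ clockwise traversal).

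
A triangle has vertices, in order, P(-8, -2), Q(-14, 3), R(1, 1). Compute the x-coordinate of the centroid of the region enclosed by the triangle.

Apply the surveyor's formula. First the cross-terms c_i = x_i·y_{i+1} − x_{i+1}·y_i:
  -52, -17, 6  ⇒  2A = -63, A = -31.5.
Then Σ (x_i + x_{i+1})·c_i = 1323, so x̄ = 1323 / (6·(-31.5)) = -7.

-7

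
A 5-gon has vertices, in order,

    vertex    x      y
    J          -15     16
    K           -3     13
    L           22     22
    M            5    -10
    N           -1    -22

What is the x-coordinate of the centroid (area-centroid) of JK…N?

Apply Gauss's area formula. First the cross-terms c_i = x_i·y_{i+1} − x_{i+1}·y_i:
  -147, -352, -330, -120, -346  ⇒  2A = -1295, A = -647.5.
Then Σ (x_i + x_{i+1})·c_i = -7896, so x̄ = -7896 / (6·(-647.5)) = 376/185.

376/185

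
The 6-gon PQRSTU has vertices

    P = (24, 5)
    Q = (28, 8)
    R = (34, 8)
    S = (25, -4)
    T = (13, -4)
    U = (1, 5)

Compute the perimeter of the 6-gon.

76

|PQ| = √((4)² + (3)²) = √25 = 5
|QR| = √((6)² + (0)²) = √36 = 6
|RS| = √((-9)² + (-12)²) = √225 = 15
|ST| = √((-12)² + (0)²) = √144 = 12
|TU| = √((-12)² + (9)²) = √225 = 15
|UP| = √((23)² + (0)²) = √529 = 23
Perimeter = 5 + 6 + 15 + 12 + 15 + 23 = 76.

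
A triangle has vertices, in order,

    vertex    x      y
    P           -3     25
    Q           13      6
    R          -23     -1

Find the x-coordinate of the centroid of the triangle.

Apply the surveyor's formula. First the cross-terms c_i = x_i·y_{i+1} − x_{i+1}·y_i:
  -343, 125, -578  ⇒  2A = -796, A = -398.
Then Σ (x_i + x_{i+1})·c_i = 10348, so x̄ = 10348 / (6·(-398)) = -13/3.

-13/3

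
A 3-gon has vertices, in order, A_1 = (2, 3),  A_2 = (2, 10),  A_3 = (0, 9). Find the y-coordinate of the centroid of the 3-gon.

Apply the shoelace (surveyor's) formula. First the cross-terms c_i = x_i·y_{i+1} − x_{i+1}·y_i:
  14, 18, -18  ⇒  2A = 14, A = 7.
Then Σ (y_i + y_{i+1})·c_i = 308, so ȳ = 308 / (6·7) = 22/3.

22/3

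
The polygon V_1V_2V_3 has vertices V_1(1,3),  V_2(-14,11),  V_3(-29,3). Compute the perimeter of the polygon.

64

|V_1V_2| = √((-15)² + (8)²) = √289 = 17
|V_2V_3| = √((-15)² + (-8)²) = √289 = 17
|V_3V_1| = √((30)² + (0)²) = √900 = 30
Perimeter = 17 + 17 + 30 = 64.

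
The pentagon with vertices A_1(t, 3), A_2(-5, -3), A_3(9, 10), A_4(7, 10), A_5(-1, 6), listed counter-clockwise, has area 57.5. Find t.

The doubled signed area Σ (x_i y_{i+1} − x_{i+1} y_i) is linear in t.
With t=0 it equals 61; the coefficient of t is -9 (from the two edges through A_1).
So -9·t + 61 = 2·57.5 = 115 ⇒ t = -6.

-6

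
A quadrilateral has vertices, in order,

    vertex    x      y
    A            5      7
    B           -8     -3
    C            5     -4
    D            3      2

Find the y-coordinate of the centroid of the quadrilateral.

Apply the shoelace (surveyor's) formula. First the cross-terms c_i = x_i·y_{i+1} − x_{i+1}·y_i:
  41, 47, 22, 11  ⇒  2A = 121, A = 60.5.
Then Σ (y_i + y_{i+1})·c_i = -110, so ȳ = -110 / (6·60.5) = -10/33.

-10/33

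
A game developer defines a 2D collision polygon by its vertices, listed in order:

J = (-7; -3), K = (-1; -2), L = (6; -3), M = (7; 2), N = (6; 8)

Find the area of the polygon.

Apply Gauss's area formula: 2A = Σ (x_i·y_{i+1} − x_{i+1}·y_i), indices taken mod 5.
J→K: (-7)(-2) − (-1)(-3) = 11
K→L: (-1)(-3) − (6)(-2) = 15
L→M: (6)(2) − (7)(-3) = 33
M→N: (7)(8) − (6)(2) = 44
N→J: (6)(-3) − (-7)(8) = 38
Σ = 141
Area = |Σ|/2 = 70.5.

70.5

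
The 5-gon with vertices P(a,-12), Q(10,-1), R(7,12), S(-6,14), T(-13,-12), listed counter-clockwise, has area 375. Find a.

-7

Write out the shoelace sum; only the two edges meeting at P involve a:
2·Area = [((-13)·(-12) − a·(-12)) + (a·(-1) − 10·(-12))] + 551
       = 11·a + 827 = 750
⇒ a = -7.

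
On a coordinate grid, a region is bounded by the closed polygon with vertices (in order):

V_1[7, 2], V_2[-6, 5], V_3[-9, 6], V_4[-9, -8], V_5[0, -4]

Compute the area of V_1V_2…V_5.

123

V_1→V_2: (7)(5) − (-6)(2) = 47
V_2→V_3: (-6)(6) − (-9)(5) = 9
V_3→V_4: (-9)(-8) − (-9)(6) = 126
V_4→V_5: (-9)(-4) − (0)(-8) = 36
V_5→V_1: (0)(2) − (7)(-4) = 28
Σ = 246
Area = |Σ|/2 = 123.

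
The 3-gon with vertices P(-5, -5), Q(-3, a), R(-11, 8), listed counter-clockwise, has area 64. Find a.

12

Write out the shoelace sum; only the two edges meeting at Q involve a:
2·Area = [((-5)·a − (-3)·(-5)) + ((-3)·8 − (-11)·a)] + 95
       = 6·a + 56 = 128
⇒ a = 12.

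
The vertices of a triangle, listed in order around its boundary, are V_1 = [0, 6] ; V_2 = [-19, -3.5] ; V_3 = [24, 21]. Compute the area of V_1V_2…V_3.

Apply the shoelace (surveyor's) formula: 2A = Σ (x_i·y_{i+1} − x_{i+1}·y_i), indices taken mod 3.
Cross-terms: 114, -315, 144  ⇒  Σ = -57
Area = |Σ|/2 = 28.5.

28.5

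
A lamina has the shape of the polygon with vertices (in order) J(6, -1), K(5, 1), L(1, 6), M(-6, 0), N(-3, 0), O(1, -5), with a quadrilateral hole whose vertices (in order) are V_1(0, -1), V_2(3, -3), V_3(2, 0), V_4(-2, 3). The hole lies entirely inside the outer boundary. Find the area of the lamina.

51.5

Outer boundary:
J→K: (6)(1) − (5)(-1) = 11
K→L: (5)(6) − (1)(1) = 29
L→M: (1)(0) − (-6)(6) = 36
M→N: (-6)(0) − (-3)(0) = 0
N→O: (-3)(-5) − (1)(0) = 15
O→J: (1)(-1) − (6)(-5) = 29
Σ = 120
Area = |Σ|/2 = 60.
Hole:
Apply the surveyor's formula: 2A = Σ (x_i·y_{i+1} − x_{i+1}·y_i), indices taken mod 4.
Σ = (3) + (6) + (6) + (2) = 17
Area = |Σ|/2 = 8.5.
Net area = 60 − 8.5 = 51.5.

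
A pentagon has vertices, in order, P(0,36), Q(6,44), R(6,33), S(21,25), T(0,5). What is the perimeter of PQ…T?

|PQ| = √((6)² + (8)²) = √100 = 10
|QR| = √((0)² + (-11)²) = √121 = 11
|RS| = √((15)² + (-8)²) = √289 = 17
|ST| = √((-21)² + (-20)²) = √841 = 29
|TP| = √((0)² + (31)²) = √961 = 31
Perimeter = 10 + 11 + 17 + 29 + 31 = 98.

98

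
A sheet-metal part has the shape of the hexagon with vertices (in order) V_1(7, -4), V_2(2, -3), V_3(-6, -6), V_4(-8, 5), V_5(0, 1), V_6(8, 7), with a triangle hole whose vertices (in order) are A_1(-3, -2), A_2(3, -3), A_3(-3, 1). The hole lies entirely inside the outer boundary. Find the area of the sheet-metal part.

100

Outer boundary:
Apply the surveyor's formula: 2A = Σ (x_i·y_{i+1} − x_{i+1}·y_i), indices taken mod 6.
Σ = (-13) + (-30) + (-78) + (-8) + (-8) + (-81) = -218
Area = |Σ|/2 = 109.
Hole:
Apply the shoelace (surveyor's) formula: 2A = Σ (x_i·y_{i+1} − x_{i+1}·y_i), indices taken mod 3.
Σ = (15) + (-6) + (9) = 18
Area = |Σ|/2 = 9.
Net area = 109 − 9 = 100.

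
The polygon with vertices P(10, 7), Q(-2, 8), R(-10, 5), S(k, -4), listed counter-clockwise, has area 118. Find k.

The doubled signed area Σ (x_i y_{i+1} − x_{i+1} y_i) is linear in k.
With k=0 it equals 244; the coefficient of k is 2 (from the two edges through S).
So 2·k + 244 = 2·118 = 236 ⇒ k = -4.

-4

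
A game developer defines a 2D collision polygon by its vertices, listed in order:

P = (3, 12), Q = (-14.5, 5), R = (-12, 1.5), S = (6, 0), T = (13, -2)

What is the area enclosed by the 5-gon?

184.125

Σ = (189) + (38.25) + (-9) + (-12) + (162) = 368.25
Area = |Σ|/2 = 184.125.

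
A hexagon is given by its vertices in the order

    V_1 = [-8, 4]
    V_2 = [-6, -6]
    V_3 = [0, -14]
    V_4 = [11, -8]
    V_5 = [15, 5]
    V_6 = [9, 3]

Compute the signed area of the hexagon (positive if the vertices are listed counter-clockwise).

272.5

Apply the shoelace formula: 2A = Σ (x_i·y_{i+1} − x_{i+1}·y_i), indices taken mod 6.
Cross-terms: 72, 84, 154, 175, 0, 60  ⇒  Σ = 545
Signed area = Σ/2 = 272.5 (positive ⇒ counter-clockwise traversal).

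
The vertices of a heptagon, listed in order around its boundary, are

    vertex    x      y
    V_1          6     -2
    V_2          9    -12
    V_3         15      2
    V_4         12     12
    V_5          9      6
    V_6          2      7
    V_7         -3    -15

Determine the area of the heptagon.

Apply the shoelace formula: 2A = Σ (x_i·y_{i+1} − x_{i+1}·y_i), indices taken mod 7.
Σ = (-54) + (198) + (156) + (-36) + (51) + (-9) + (96) = 402
Area = |Σ|/2 = 201.

201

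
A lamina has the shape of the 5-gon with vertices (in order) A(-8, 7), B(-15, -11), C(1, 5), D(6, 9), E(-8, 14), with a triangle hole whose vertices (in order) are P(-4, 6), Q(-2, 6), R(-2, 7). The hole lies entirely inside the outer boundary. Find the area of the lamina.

159

Outer boundary:
Apply the shoelace formula: 2A = Σ (x_i·y_{i+1} − x_{i+1}·y_i), indices taken mod 5.
Σ = (193) + (-64) + (-21) + (156) + (56) = 320
Area = |Σ|/2 = 160.
Hole:
Σ = (-12) + (-2) + (16) = 2
Area = |Σ|/2 = 1.
Net area = 160 − 1 = 159.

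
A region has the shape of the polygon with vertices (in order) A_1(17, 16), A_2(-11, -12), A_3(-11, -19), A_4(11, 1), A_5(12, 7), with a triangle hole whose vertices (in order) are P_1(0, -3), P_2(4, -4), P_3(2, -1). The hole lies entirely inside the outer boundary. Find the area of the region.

187.5

Outer boundary:
Apply the surveyor's formula: 2A = Σ (x_i·y_{i+1} − x_{i+1}·y_i), indices taken mod 5.
A_1→A_2: (17)(-12) − (-11)(16) = -28
A_2→A_3: (-11)(-19) − (-11)(-12) = 77
A_3→A_4: (-11)(1) − (11)(-19) = 198
A_4→A_5: (11)(7) − (12)(1) = 65
A_5→A_1: (12)(16) − (17)(7) = 73
Σ = 385
Area = |Σ|/2 = 192.5.
Hole:
Cross-terms: 12, 4, -6  ⇒  Σ = 10
Area = |Σ|/2 = 5.
Net area = 192.5 − 5 = 187.5.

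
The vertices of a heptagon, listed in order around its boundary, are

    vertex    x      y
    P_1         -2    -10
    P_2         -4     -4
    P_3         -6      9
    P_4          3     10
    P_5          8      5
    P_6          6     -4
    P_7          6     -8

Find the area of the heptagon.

Apply Gauss's area formula: 2A = Σ (x_i·y_{i+1} − x_{i+1}·y_i), indices taken mod 7.
Σ = (-32) + (-60) + (-87) + (-65) + (-62) + (-24) + (-76) = -406
Area = |Σ|/2 = 203.

203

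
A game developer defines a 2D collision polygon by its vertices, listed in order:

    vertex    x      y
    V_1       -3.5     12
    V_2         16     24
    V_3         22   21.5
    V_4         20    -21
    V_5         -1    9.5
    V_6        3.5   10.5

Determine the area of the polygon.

574

Apply the surveyor's formula: 2A = Σ (x_i·y_{i+1} − x_{i+1}·y_i), indices taken mod 6.
V_1→V_2: (-3.5)(24) − (16)(12) = -276
V_2→V_3: (16)(21.5) − (22)(24) = -184
V_3→V_4: (22)(-21) − (20)(21.5) = -892
V_4→V_5: (20)(9.5) − (-1)(-21) = 169
V_5→V_6: (-1)(10.5) − (3.5)(9.5) = -43.75
V_6→V_1: (3.5)(12) − (-3.5)(10.5) = 78.75
Σ = -1148
Area = |Σ|/2 = 574.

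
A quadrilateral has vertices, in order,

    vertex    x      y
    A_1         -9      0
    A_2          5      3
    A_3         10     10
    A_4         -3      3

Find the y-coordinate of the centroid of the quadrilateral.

13/3

Apply Gauss's area formula. First the cross-terms c_i = x_i·y_{i+1} − x_{i+1}·y_i:
  -27, 20, 60, 27  ⇒  2A = 80, A = 40.
Then Σ (y_i + y_{i+1})·c_i = 1040, so ȳ = 1040 / (6·40) = 13/3.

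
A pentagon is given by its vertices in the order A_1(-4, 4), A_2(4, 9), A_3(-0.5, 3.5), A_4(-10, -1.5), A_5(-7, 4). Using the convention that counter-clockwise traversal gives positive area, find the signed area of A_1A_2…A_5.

Σ = (-52) + (18.5) + (35.75) + (-50.5) + (-12) = -60.25
Signed area = Σ/2 = -30.125 (negative ⇒ clockwise traversal).

-30.125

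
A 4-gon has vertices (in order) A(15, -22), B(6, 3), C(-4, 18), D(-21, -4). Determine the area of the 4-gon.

Apply Gauss's area formula: 2A = Σ (x_i·y_{i+1} − x_{i+1}·y_i), indices taken mod 4.
A→B: (15)(3) − (6)(-22) = 177
B→C: (6)(18) − (-4)(3) = 120
C→D: (-4)(-4) − (-21)(18) = 394
D→A: (-21)(-22) − (15)(-4) = 522
Σ = 1213
Area = |Σ|/2 = 606.5.

606.5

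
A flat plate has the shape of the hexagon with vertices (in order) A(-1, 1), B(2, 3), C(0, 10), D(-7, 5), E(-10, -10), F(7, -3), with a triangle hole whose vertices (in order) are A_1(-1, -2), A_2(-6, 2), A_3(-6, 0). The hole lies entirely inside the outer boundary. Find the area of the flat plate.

Outer boundary:
Apply the shoelace (surveyor's) formula: 2A = Σ (x_i·y_{i+1} − x_{i+1}·y_i), indices taken mod 6.
A→B: (-1)(3) − (2)(1) = -5
B→C: (2)(10) − (0)(3) = 20
C→D: (0)(5) − (-7)(10) = 70
D→E: (-7)(-10) − (-10)(5) = 120
E→F: (-10)(-3) − (7)(-10) = 100
F→A: (7)(1) − (-1)(-3) = 4
Σ = 309
Area = |Σ|/2 = 154.5.
Hole:
A_1→A_2: (-1)(2) − (-6)(-2) = -14
A_2→A_3: (-6)(0) − (-6)(2) = 12
A_3→A_1: (-6)(-2) − (-1)(0) = 12
Σ = 10
Area = |Σ|/2 = 5.
Net area = 154.5 − 5 = 149.5.

149.5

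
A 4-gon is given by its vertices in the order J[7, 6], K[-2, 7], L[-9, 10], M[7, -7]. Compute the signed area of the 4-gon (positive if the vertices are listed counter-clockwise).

Cross-terms: 61, 43, -7, 91  ⇒  Σ = 188
Signed area = Σ/2 = 94 (positive ⇒ counter-clockwise traversal).

94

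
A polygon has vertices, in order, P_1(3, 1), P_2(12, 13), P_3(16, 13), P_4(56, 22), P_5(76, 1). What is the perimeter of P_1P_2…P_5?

162

|P_1P_2| = √((9)² + (12)²) = √225 = 15
|P_2P_3| = √((4)² + (0)²) = √16 = 4
|P_3P_4| = √((40)² + (9)²) = √1681 = 41
|P_4P_5| = √((20)² + (-21)²) = √841 = 29
|P_5P_1| = √((-73)² + (0)²) = √5329 = 73
Perimeter = 15 + 4 + 41 + 29 + 73 = 162.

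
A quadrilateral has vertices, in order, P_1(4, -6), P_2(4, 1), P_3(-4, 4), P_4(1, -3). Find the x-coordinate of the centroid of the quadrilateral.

Apply Gauss's area formula. First the cross-terms c_i = x_i·y_{i+1} − x_{i+1}·y_i:
  28, 20, 8, 6  ⇒  2A = 62, A = 31.
Then Σ (x_i + x_{i+1})·c_i = 230, so x̄ = 230 / (6·31) = 115/93.

115/93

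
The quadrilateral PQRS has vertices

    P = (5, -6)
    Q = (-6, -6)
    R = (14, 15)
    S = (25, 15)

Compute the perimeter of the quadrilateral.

80

|PQ| = √((-11)² + (0)²) = √121 = 11
|QR| = √((20)² + (21)²) = √841 = 29
|RS| = √((11)² + (0)²) = √121 = 11
|SP| = √((-20)² + (-21)²) = √841 = 29
Perimeter = 11 + 29 + 11 + 29 = 80.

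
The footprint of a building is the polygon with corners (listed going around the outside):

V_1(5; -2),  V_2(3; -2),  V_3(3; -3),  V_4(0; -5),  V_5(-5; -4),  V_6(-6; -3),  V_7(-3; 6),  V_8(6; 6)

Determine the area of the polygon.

Apply the shoelace formula: 2A = Σ (x_i·y_{i+1} − x_{i+1}·y_i), indices taken mod 8.
Cross-terms: -4, -3, -15, -25, -9, -45, -54, -42  ⇒  Σ = -197
Area = |Σ|/2 = 98.5.

98.5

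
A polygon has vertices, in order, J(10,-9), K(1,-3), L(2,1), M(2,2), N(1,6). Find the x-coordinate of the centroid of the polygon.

931/213

Apply Gauss's area formula. First the cross-terms c_i = x_i·y_{i+1} − x_{i+1}·y_i:
  -21, 7, 2, 10, -69  ⇒  2A = -71, A = -35.5.
Then Σ (x_i + x_{i+1})·c_i = -931, so x̄ = -931 / (6·(-35.5)) = 931/213.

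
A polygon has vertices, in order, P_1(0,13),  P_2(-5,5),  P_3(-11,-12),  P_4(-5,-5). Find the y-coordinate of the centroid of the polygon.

Apply the shoelace (surveyor's) formula. First the cross-terms c_i = x_i·y_{i+1} − x_{i+1}·y_i:
  65, 115, -5, -65  ⇒  2A = 110, A = 55.
Then Σ (y_i + y_{i+1})·c_i = -70, so ȳ = -70 / (6·55) = -7/33.

-7/33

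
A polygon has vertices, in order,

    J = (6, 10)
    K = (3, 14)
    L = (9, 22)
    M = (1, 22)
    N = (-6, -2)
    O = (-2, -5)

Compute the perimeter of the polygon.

|JK| = √((-3)² + (4)²) = √25 = 5
|KL| = √((6)² + (8)²) = √100 = 10
|LM| = √((-8)² + (0)²) = √64 = 8
|MN| = √((-7)² + (-24)²) = √625 = 25
|NO| = √((4)² + (-3)²) = √25 = 5
|OJ| = √((8)² + (15)²) = √289 = 17
Perimeter = 5 + 10 + 8 + 25 + 5 + 17 = 70.

70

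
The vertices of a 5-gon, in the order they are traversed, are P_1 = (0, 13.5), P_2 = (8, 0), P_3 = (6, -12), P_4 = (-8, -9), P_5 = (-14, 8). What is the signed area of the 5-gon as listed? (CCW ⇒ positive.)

-366.5

P_1→P_2: (0)(0) − (8)(13.5) = -108
P_2→P_3: (8)(-12) − (6)(0) = -96
P_3→P_4: (6)(-9) − (-8)(-12) = -150
P_4→P_5: (-8)(8) − (-14)(-9) = -190
P_5→P_1: (-14)(13.5) − (0)(8) = -189
Σ = -733
Signed area = Σ/2 = -366.5 (negative ⇒ clockwise traversal).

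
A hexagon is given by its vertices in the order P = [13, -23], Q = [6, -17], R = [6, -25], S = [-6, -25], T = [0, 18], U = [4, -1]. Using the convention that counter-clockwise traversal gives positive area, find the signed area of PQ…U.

Apply the surveyor's formula: 2A = Σ (x_i·y_{i+1} − x_{i+1}·y_i), indices taken mod 6.
Cross-terms: -83, -48, -300, -108, -72, -79  ⇒  Σ = -690
Signed area = Σ/2 = -345 (negative ⇒ clockwise traversal).

-345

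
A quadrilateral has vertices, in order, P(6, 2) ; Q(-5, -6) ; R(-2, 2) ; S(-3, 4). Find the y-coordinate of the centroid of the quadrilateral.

Apply the shoelace formula. First the cross-terms c_i = x_i·y_{i+1} − x_{i+1}·y_i:
  -26, -22, -2, -30  ⇒  2A = -80, A = -40.
Then Σ (y_i + y_{i+1})·c_i = 0, so ȳ = 0 / (6·(-40)) = 0.

0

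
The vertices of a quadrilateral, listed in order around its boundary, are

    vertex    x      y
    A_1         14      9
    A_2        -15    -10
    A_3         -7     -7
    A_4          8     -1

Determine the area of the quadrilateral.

89.5

A_1→A_2: (14)(-10) − (-15)(9) = -5
A_2→A_3: (-15)(-7) − (-7)(-10) = 35
A_3→A_4: (-7)(-1) − (8)(-7) = 63
A_4→A_1: (8)(9) − (14)(-1) = 86
Σ = 179
Area = |Σ|/2 = 89.5.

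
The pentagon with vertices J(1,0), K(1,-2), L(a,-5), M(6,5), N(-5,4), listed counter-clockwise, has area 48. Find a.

The doubled signed area Σ (x_i y_{i+1} − x_{i+1} y_i) is linear in a.
With a=0 it equals 68; the coefficient of a is 7 (from the two edges through L).
So 7·a + 68 = 2·48 = 96 ⇒ a = 4.

4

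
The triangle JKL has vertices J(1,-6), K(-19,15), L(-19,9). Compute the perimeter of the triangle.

|JK| = √((-20)² + (21)²) = √841 = 29
|KL| = √((0)² + (-6)²) = √36 = 6
|LJ| = √((20)² + (-15)²) = √625 = 25
Perimeter = 29 + 6 + 25 = 60.

60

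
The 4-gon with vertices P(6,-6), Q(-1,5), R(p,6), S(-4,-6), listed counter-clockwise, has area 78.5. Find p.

-5

The doubled signed area Σ (x_i y_{i+1} − x_{i+1} y_i) is linear in p.
With p=0 it equals 102; the coefficient of p is -11 (from the two edges through R).
So -11·p + 102 = 2·78.5 = 157 ⇒ p = -5.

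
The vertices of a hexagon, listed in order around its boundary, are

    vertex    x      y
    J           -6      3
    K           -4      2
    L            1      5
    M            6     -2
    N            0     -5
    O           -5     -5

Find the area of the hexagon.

77

Apply the shoelace formula: 2A = Σ (x_i·y_{i+1} − x_{i+1}·y_i), indices taken mod 6.
J→K: (-6)(2) − (-4)(3) = 0
K→L: (-4)(5) − (1)(2) = -22
L→M: (1)(-2) − (6)(5) = -32
M→N: (6)(-5) − (0)(-2) = -30
N→O: (0)(-5) − (-5)(-5) = -25
O→J: (-5)(3) − (-6)(-5) = -45
Σ = -154
Area = |Σ|/2 = 77.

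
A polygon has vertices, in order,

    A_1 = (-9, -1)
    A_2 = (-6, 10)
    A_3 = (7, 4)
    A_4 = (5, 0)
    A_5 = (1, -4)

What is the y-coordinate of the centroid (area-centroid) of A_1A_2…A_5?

Apply the shoelace (surveyor's) formula. First the cross-terms c_i = x_i·y_{i+1} − x_{i+1}·y_i:
  -96, -94, -20, -20, -37  ⇒  2A = -267, A = -133.5.
Then Σ (y_i + y_{i+1})·c_i = -1995, so ȳ = -1995 / (6·(-133.5)) = 665/267.

665/267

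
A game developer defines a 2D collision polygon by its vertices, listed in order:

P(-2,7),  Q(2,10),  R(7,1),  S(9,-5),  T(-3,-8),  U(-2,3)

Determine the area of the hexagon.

133

Apply the surveyor's formula: 2A = Σ (x_i·y_{i+1} − x_{i+1}·y_i), indices taken mod 6.
Σ = (-34) + (-68) + (-44) + (-87) + (-25) + (-8) = -266
Area = |Σ|/2 = 133.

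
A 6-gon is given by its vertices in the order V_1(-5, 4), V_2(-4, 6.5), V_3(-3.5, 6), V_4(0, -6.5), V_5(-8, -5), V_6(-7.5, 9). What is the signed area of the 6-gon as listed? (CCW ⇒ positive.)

-70.75

Apply Gauss's area formula: 2A = Σ (x_i·y_{i+1} − x_{i+1}·y_i), indices taken mod 6.
Σ = (-16.5) + (-1.25) + (22.75) + (-52) + (-109.5) + (15) = -141.5
Signed area = Σ/2 = -70.75 (negative ⇒ clockwise traversal).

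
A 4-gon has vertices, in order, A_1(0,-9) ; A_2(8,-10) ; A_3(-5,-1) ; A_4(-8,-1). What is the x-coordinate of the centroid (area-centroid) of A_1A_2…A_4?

-45/83

Apply the shoelace (surveyor's) formula. First the cross-terms c_i = x_i·y_{i+1} − x_{i+1}·y_i:
  72, -58, -3, 72  ⇒  2A = 83, A = 41.5.
Then Σ (x_i + x_{i+1})·c_i = -135, so x̄ = -135 / (6·41.5) = -45/83.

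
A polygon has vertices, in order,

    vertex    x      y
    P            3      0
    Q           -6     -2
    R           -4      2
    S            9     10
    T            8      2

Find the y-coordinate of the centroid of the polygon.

Apply the surveyor's formula. First the cross-terms c_i = x_i·y_{i+1} − x_{i+1}·y_i:
  -6, -20, -58, -62, -6  ⇒  2A = -152, A = -76.
Then Σ (y_i + y_{i+1})·c_i = -1440, so ȳ = -1440 / (6·(-76)) = 60/19.

60/19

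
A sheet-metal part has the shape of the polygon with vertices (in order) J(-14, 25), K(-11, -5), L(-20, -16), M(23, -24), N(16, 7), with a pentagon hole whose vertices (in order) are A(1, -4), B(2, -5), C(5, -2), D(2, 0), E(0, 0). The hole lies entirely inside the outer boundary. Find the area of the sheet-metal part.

1142

Outer boundary:
Apply the surveyor's formula: 2A = Σ (x_i·y_{i+1} − x_{i+1}·y_i), indices taken mod 5.
Σ = (345) + (76) + (848) + (545) + (498) = 2312
Area = |Σ|/2 = 1156.
Hole:
Apply Gauss's area formula: 2A = Σ (x_i·y_{i+1} − x_{i+1}·y_i), indices taken mod 5.
Σ = (3) + (21) + (4) + (0) + (0) = 28
Area = |Σ|/2 = 14.
Net area = 1156 − 14 = 1142.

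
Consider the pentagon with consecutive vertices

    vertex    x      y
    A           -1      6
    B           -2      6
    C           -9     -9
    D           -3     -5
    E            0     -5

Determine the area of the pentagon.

A→B: (-1)(6) − (-2)(6) = 6
B→C: (-2)(-9) − (-9)(6) = 72
C→D: (-9)(-5) − (-3)(-9) = 18
D→E: (-3)(-5) − (0)(-5) = 15
E→A: (0)(6) − (-1)(-5) = -5
Σ = 106
Area = |Σ|/2 = 53.

53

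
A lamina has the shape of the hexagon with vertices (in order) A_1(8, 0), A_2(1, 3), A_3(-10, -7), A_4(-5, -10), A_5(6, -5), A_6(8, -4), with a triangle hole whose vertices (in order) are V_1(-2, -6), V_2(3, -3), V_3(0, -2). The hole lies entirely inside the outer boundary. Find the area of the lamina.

Outer boundary:
Σ = (24) + (23) + (65) + (85) + (16) + (32) = 245
Area = |Σ|/2 = 122.5.
Hole:
Σ = (24) + (-6) + (-4) = 14
Area = |Σ|/2 = 7.
Net area = 122.5 − 7 = 115.5.

115.5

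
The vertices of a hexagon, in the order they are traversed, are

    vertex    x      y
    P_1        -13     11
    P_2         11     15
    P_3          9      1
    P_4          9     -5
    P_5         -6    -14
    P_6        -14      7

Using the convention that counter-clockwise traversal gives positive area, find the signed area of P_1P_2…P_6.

-475.5

Cross-terms: -316, -124, -54, -156, -238, -63  ⇒  Σ = -951
Signed area = Σ/2 = -475.5 (negative ⇒ clockwise traversal).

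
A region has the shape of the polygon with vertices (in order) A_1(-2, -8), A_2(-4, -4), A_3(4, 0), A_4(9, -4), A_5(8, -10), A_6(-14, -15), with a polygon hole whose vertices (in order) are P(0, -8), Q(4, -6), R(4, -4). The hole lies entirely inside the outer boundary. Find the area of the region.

126

Outer boundary:
Apply Gauss's area formula: 2A = Σ (x_i·y_{i+1} − x_{i+1}·y_i), indices taken mod 6.
Σ = (-24) + (16) + (-16) + (-58) + (-260) + (82) = -260
Area = |Σ|/2 = 130.
Hole:
Apply Gauss's area formula: 2A = Σ (x_i·y_{i+1} − x_{i+1}·y_i), indices taken mod 3.
Σ = (32) + (8) + (-32) = 8
Area = |Σ|/2 = 4.
Net area = 130 − 4 = 126.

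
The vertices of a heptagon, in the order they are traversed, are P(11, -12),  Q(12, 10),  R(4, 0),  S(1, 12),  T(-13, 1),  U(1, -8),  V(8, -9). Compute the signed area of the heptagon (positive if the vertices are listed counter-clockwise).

Apply the shoelace formula: 2A = Σ (x_i·y_{i+1} − x_{i+1}·y_i), indices taken mod 7.
Σ = (254) + (-40) + (48) + (157) + (103) + (55) + (3) = 580
Signed area = Σ/2 = 290 (positive ⇒ counter-clockwise traversal).

290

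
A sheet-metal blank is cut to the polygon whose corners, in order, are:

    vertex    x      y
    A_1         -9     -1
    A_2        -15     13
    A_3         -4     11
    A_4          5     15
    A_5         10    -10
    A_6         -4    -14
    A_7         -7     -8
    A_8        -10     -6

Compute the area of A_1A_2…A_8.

444

Apply Gauss's area formula: 2A = Σ (x_i·y_{i+1} − x_{i+1}·y_i), indices taken mod 8.
Σ = (-132) + (-113) + (-115) + (-200) + (-180) + (-66) + (-38) + (-44) = -888
Area = |Σ|/2 = 444.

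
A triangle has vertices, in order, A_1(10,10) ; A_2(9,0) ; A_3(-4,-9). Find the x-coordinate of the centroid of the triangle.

Apply Gauss's area formula. First the cross-terms c_i = x_i·y_{i+1} − x_{i+1}·y_i:
  -90, -81, 50  ⇒  2A = -121, A = -60.5.
Then Σ (x_i + x_{i+1})·c_i = -1815, so x̄ = -1815 / (6·(-60.5)) = 5.

5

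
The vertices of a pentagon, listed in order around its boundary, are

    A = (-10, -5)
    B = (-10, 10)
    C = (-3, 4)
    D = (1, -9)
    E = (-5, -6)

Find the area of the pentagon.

111.5

Σ = (-150) + (-10) + (23) + (-51) + (-35) = -223
Area = |Σ|/2 = 111.5.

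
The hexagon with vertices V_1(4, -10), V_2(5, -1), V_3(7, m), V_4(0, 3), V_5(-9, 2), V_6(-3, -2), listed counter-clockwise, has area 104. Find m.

Write out the shoelace sum; only the two edges meeting at V_3 involve m:
2·Area = [(5·m − 7·(-1)) + (7·3 − 0·m)] + 135
       = 5·m + 163 = 208
⇒ m = 9.

9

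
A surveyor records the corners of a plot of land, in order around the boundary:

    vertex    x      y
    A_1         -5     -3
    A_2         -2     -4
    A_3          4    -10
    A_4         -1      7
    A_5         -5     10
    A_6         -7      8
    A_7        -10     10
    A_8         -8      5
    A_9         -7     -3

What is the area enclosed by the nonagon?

114

Σ = (14) + (36) + (18) + (25) + (30) + (10) + (30) + (59) + (6) = 228
Area = |Σ|/2 = 114.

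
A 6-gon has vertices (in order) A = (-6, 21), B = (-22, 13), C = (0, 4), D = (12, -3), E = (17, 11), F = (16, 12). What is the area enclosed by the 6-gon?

433.5

Apply Gauss's area formula: 2A = Σ (x_i·y_{i+1} − x_{i+1}·y_i), indices taken mod 6.
Cross-terms: 384, -88, -48, 183, 28, 408  ⇒  Σ = 867
Area = |Σ|/2 = 433.5.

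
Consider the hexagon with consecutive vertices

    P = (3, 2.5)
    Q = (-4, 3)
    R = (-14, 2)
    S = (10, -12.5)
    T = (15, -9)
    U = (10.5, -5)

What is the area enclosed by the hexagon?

183.125

Apply the surveyor's formula: 2A = Σ (x_i·y_{i+1} − x_{i+1}·y_i), indices taken mod 6.
P→Q: (3)(3) − (-4)(2.5) = 19
Q→R: (-4)(2) − (-14)(3) = 34
R→S: (-14)(-12.5) − (10)(2) = 155
S→T: (10)(-9) − (15)(-12.5) = 97.5
T→U: (15)(-5) − (10.5)(-9) = 19.5
U→P: (10.5)(2.5) − (3)(-5) = 41.25
Σ = 366.25
Area = |Σ|/2 = 183.125.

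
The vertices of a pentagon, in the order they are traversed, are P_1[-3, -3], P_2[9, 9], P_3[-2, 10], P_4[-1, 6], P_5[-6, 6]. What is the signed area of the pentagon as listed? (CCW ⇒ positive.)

86

Apply the shoelace formula: 2A = Σ (x_i·y_{i+1} − x_{i+1}·y_i), indices taken mod 5.
P_1→P_2: (-3)(9) − (9)(-3) = 0
P_2→P_3: (9)(10) − (-2)(9) = 108
P_3→P_4: (-2)(6) − (-1)(10) = -2
P_4→P_5: (-1)(6) − (-6)(6) = 30
P_5→P_1: (-6)(-3) − (-3)(6) = 36
Σ = 172
Signed area = Σ/2 = 86 (positive ⇒ counter-clockwise traversal).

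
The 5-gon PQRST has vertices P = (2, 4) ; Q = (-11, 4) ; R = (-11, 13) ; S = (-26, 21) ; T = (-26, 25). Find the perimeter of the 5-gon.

78

|PQ| = √((-13)² + (0)²) = √169 = 13
|QR| = √((0)² + (9)²) = √81 = 9
|RS| = √((-15)² + (8)²) = √289 = 17
|ST| = √((0)² + (4)²) = √16 = 4
|TP| = √((28)² + (-21)²) = √1225 = 35
Perimeter = 13 + 9 + 17 + 4 + 35 = 78.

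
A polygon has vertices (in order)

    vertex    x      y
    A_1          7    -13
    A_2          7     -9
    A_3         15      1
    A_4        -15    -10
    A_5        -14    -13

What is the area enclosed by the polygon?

Apply the shoelace (surveyor's) formula: 2A = Σ (x_i·y_{i+1} − x_{i+1}·y_i), indices taken mod 5.
Σ = (28) + (142) + (-135) + (55) + (273) = 363
Area = |Σ|/2 = 181.5.

181.5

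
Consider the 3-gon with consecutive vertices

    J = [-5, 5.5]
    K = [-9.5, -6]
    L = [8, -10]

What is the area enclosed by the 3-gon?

109.625

Apply the shoelace formula: 2A = Σ (x_i·y_{i+1} − x_{i+1}·y_i), indices taken mod 3.
Σ = (82.25) + (143) + (-6) = 219.25
Area = |Σ|/2 = 109.625.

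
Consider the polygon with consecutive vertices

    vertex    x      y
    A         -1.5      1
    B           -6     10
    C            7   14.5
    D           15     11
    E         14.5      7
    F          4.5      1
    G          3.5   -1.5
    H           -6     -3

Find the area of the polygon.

209.125

Apply the shoelace (surveyor's) formula: 2A = Σ (x_i·y_{i+1} − x_{i+1}·y_i), indices taken mod 8.
Cross-terms: -9, -157, -140.5, -54.5, -17, -10.25, -19.5, -10.5  ⇒  Σ = -418.25
Area = |Σ|/2 = 209.125.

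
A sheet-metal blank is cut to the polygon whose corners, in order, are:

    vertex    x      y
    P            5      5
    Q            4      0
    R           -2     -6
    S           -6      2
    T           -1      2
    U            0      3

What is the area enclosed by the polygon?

Apply the surveyor's formula: 2A = Σ (x_i·y_{i+1} − x_{i+1}·y_i), indices taken mod 6.
Σ = (-20) + (-24) + (-40) + (-10) + (-3) + (-15) = -112
Area = |Σ|/2 = 56.

56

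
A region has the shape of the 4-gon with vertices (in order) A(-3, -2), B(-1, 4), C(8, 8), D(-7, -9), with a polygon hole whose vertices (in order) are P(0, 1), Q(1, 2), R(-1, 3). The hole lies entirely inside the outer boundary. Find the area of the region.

40

Outer boundary:
A→B: (-3)(4) − (-1)(-2) = -14
B→C: (-1)(8) − (8)(4) = -40
C→D: (8)(-9) − (-7)(8) = -16
D→A: (-7)(-2) − (-3)(-9) = -13
Σ = -83
Area = |Σ|/2 = 41.5.
Hole:
Apply the shoelace (surveyor's) formula: 2A = Σ (x_i·y_{i+1} − x_{i+1}·y_i), indices taken mod 3.
Cross-terms: -1, 5, -1  ⇒  Σ = 3
Area = |Σ|/2 = 1.5.
Net area = 41.5 − 1.5 = 40.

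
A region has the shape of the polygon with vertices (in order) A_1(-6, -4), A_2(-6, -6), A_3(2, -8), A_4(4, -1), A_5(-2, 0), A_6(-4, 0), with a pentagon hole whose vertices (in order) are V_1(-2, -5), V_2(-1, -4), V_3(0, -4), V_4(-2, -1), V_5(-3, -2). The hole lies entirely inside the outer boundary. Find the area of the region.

52.5

Outer boundary:
Σ = (12) + (60) + (30) + (-2) + (0) + (16) = 116
Area = |Σ|/2 = 58.
Hole:
Σ = (3) + (4) + (-8) + (1) + (11) = 11
Area = |Σ|/2 = 5.5.
Net area = 58 − 5.5 = 52.5.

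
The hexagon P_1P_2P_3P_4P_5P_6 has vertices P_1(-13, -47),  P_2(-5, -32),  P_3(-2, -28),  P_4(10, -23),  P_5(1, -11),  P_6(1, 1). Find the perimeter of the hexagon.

112

|P_1P_2| = √((8)² + (15)²) = √289 = 17
|P_2P_3| = √((3)² + (4)²) = √25 = 5
|P_3P_4| = √((12)² + (5)²) = √169 = 13
|P_4P_5| = √((-9)² + (12)²) = √225 = 15
|P_5P_6| = √((0)² + (12)²) = √144 = 12
|P_6P_1| = √((-14)² + (-48)²) = √2500 = 50
Perimeter = 17 + 5 + 13 + 15 + 12 + 50 = 112.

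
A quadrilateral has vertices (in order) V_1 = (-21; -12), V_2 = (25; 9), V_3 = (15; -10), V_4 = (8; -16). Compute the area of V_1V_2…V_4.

Apply the shoelace (surveyor's) formula: 2A = Σ (x_i·y_{i+1} − x_{i+1}·y_i), indices taken mod 4.
Σ = (111) + (-385) + (-160) + (-432) = -866
Area = |Σ|/2 = 433.

433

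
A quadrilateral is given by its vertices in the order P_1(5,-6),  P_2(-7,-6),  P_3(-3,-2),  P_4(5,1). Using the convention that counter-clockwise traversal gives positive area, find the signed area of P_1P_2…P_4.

-52

Apply the shoelace formula: 2A = Σ (x_i·y_{i+1} − x_{i+1}·y_i), indices taken mod 4.
P_1→P_2: (5)(-6) − (-7)(-6) = -72
P_2→P_3: (-7)(-2) − (-3)(-6) = -4
P_3→P_4: (-3)(1) − (5)(-2) = 7
P_4→P_1: (5)(-6) − (5)(1) = -35
Σ = -104
Signed area = Σ/2 = -52 (negative ⇒ clockwise traversal).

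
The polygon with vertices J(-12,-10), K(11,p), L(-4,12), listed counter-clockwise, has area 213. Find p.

0

The doubled signed area Σ (x_i y_{i+1} − x_{i+1} y_i) is linear in p.
With p=0 it equals 426; the coefficient of p is -8 (from the two edges through K).
So -8·p + 426 = 2·213 = 426 ⇒ p = 0.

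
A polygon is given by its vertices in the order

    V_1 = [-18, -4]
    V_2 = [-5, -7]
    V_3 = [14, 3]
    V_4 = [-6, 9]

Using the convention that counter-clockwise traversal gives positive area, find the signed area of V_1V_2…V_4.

Apply the shoelace (surveyor's) formula: 2A = Σ (x_i·y_{i+1} − x_{i+1}·y_i), indices taken mod 4.
Σ = (106) + (83) + (144) + (186) = 519
Signed area = Σ/2 = 259.5 (positive ⇒ counter-clockwise traversal).

259.5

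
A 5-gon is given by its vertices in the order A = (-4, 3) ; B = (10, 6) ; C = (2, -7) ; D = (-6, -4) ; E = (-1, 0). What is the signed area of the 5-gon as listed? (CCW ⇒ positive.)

Apply the surveyor's formula: 2A = Σ (x_i·y_{i+1} − x_{i+1}·y_i), indices taken mod 5.
Σ = (-54) + (-82) + (-50) + (-4) + (-3) = -193
Signed area = Σ/2 = -96.5 (negative ⇒ clockwise traversal).

-96.5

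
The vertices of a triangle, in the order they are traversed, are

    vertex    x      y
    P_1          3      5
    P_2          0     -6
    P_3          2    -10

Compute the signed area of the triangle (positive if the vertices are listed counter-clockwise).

Apply the shoelace formula: 2A = Σ (x_i·y_{i+1} − x_{i+1}·y_i), indices taken mod 3.
Cross-terms: -18, 12, 40  ⇒  Σ = 34
Signed area = Σ/2 = 17 (positive ⇒ counter-clockwise traversal).

17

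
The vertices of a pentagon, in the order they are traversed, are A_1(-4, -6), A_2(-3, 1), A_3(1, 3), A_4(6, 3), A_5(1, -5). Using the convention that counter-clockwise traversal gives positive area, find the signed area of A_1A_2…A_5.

A_1→A_2: (-4)(1) − (-3)(-6) = -22
A_2→A_3: (-3)(3) − (1)(1) = -10
A_3→A_4: (1)(3) − (6)(3) = -15
A_4→A_5: (6)(-5) − (1)(3) = -33
A_5→A_1: (1)(-6) − (-4)(-5) = -26
Σ = -106
Signed area = Σ/2 = -53 (negative ⇒ clockwise traversal).

-53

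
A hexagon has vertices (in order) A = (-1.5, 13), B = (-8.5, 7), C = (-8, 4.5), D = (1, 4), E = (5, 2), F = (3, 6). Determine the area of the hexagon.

Apply the shoelace formula: 2A = Σ (x_i·y_{i+1} − x_{i+1}·y_i), indices taken mod 6.
A→B: (-1.5)(7) − (-8.5)(13) = 100
B→C: (-8.5)(4.5) − (-8)(7) = 17.75
C→D: (-8)(4) − (1)(4.5) = -36.5
D→E: (1)(2) − (5)(4) = -18
E→F: (5)(6) − (3)(2) = 24
F→A: (3)(13) − (-1.5)(6) = 48
Σ = 135.25
Area = |Σ|/2 = 67.625.

67.625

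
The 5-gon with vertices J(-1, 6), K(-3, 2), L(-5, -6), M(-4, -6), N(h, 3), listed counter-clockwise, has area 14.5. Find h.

Write out the shoelace sum; only the two edges meeting at N involve h:
2·Area = [((-4)·3 − h·(-6)) + (h·6 − (-1)·3)] + 50
       = 12·h + 41 = 29
⇒ h = -1.

-1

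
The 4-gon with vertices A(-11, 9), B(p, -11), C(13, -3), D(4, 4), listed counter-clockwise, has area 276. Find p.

Write out the shoelace sum; only the two edges meeting at B involve p:
2·Area = [((-11)·(-11) − p·9) + (p·(-3) − 13·(-11))] + 144
       = -12·p + 408 = 552
⇒ p = -12.

-12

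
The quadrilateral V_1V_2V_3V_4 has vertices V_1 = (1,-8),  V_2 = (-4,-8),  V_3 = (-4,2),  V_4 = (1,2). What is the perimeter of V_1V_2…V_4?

|V_1V_2| = √((-5)² + (0)²) = √25 = 5
|V_2V_3| = √((0)² + (10)²) = √100 = 10
|V_3V_4| = √((5)² + (0)²) = √25 = 5
|V_4V_1| = √((0)² + (-10)²) = √100 = 10
Perimeter = 5 + 10 + 5 + 10 = 30.

30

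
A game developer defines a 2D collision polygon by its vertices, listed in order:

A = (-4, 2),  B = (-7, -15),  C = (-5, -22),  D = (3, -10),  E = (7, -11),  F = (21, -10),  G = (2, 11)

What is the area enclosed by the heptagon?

383

Apply the shoelace formula: 2A = Σ (x_i·y_{i+1} − x_{i+1}·y_i), indices taken mod 7.
Cross-terms: 74, 79, 116, 37, 161, 251, 48  ⇒  Σ = 766
Area = |Σ|/2 = 383.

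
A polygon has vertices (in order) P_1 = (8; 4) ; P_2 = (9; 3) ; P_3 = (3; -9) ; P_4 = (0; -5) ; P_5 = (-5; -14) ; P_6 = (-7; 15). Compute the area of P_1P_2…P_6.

Apply the shoelace (surveyor's) formula: 2A = Σ (x_i·y_{i+1} − x_{i+1}·y_i), indices taken mod 6.
Σ = (-12) + (-90) + (-15) + (-25) + (-173) + (-148) = -463
Area = |Σ|/2 = 231.5.

231.5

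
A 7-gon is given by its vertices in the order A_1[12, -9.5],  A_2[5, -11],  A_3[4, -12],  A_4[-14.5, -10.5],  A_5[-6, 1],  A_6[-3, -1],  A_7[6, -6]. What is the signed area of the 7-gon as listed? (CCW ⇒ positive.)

-173

Apply the surveyor's formula: 2A = Σ (x_i·y_{i+1} − x_{i+1}·y_i), indices taken mod 7.
Cross-terms: -84.5, -16, -216, -77.5, 9, 24, 15  ⇒  Σ = -346
Signed area = Σ/2 = -173 (negative ⇒ clockwise traversal).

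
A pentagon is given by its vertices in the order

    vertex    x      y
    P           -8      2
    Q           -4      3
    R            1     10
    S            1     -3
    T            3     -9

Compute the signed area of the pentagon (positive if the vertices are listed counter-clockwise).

Apply the surveyor's formula: 2A = Σ (x_i·y_{i+1} − x_{i+1}·y_i), indices taken mod 5.
Σ = (-16) + (-43) + (-13) + (0) + (-66) = -138
Signed area = Σ/2 = -69 (negative ⇒ clockwise traversal).

-69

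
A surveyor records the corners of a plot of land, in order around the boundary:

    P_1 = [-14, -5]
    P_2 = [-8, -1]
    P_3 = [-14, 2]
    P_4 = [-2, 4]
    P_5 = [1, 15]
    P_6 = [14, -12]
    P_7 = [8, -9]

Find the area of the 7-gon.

280

P_1→P_2: (-14)(-1) − (-8)(-5) = -26
P_2→P_3: (-8)(2) − (-14)(-1) = -30
P_3→P_4: (-14)(4) − (-2)(2) = -52
P_4→P_5: (-2)(15) − (1)(4) = -34
P_5→P_6: (1)(-12) − (14)(15) = -222
P_6→P_7: (14)(-9) − (8)(-12) = -30
P_7→P_1: (8)(-5) − (-14)(-9) = -166
Σ = -560
Area = |Σ|/2 = 280.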